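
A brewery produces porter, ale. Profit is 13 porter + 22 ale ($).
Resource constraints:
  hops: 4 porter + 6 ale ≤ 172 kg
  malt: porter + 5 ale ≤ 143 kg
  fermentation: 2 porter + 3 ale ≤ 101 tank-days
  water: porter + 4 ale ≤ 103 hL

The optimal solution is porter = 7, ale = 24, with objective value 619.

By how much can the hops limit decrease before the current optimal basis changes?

17.5

Binding constraints: hops, water. The basis is B = [[4,6],[1,4]] with det 10.
Per unit decrease in hops, x* moves by d = (-0.4, 0.1).
The basis stays optimal until porter reaches 0; allowable decrease = 17.5 kg.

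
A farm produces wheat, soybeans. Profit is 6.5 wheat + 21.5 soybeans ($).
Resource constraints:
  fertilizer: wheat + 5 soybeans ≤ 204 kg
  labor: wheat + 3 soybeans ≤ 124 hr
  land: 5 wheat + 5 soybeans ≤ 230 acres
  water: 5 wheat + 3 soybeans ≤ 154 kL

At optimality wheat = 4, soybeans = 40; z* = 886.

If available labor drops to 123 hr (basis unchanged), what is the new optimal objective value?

880.5

Binding: fertilizer and labor. Non-binding: land (10 unused), water (14 unused).
By complementary slackness, y = 0 for the non-binding constraints.
The binding rows give the dual system: 1·y_fertilizer + 1·y_labor = 6.5 and 5·y_fertilizer + 3·y_labor = 21.5.
→ y_fertilizer = 1 and y_labor = 5.5.
Δz = y_labor·Δb = 5.5 × (-1) = -5.5, so new z* = 886 − 5.5 = 880.5.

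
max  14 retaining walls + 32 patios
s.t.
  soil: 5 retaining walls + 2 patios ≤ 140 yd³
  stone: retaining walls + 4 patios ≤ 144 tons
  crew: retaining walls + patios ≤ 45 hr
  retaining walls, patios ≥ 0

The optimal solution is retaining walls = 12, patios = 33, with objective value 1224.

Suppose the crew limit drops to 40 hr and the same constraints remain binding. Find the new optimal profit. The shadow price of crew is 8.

Δb = -5, so new z* = 1224 + (8)·(-5) = 1224 − 40 = 1184.

1184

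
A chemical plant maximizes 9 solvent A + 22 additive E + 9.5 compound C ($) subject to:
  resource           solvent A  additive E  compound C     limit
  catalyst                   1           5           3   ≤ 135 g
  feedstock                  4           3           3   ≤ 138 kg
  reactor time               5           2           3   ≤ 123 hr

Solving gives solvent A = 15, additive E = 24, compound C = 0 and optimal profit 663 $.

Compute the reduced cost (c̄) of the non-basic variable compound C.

At the optimum: catalyst uses 135 of 135 (binding); feedstock uses 132 of 138 (slack = 6); reactor time uses 123 of 123 (binding).
Slack constraints have shadow price 0 (complementary slackness).
The binding rows give the dual system: 1·y_catalyst + 5·y_reactor time = 9 and 5·y_catalyst + 2·y_reactor time = 22.
→ y_catalyst = 4 and y_reactor time = 1.
Reduced cost of compound C: c₃ − yᵀa₃ = 9.5 − (4·3 + 1·3) = 9.5 − 15 = -5.5.

-5.5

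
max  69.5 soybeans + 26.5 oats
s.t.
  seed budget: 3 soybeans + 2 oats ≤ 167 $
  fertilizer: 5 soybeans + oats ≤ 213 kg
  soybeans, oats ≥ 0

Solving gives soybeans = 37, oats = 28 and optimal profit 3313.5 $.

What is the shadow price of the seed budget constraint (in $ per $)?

9

Both seed budget and fertilizer are binding at x*.
The binding rows give the dual system: 3·y_seed budget + 5·y_fertilizer = 69.5 and 2·y_seed budget + 1·y_fertilizer = 26.5.
This yields shadow prices y_seed budget = 9, y_fertilizer = 8.5.
Shadow price of seed budget = 9.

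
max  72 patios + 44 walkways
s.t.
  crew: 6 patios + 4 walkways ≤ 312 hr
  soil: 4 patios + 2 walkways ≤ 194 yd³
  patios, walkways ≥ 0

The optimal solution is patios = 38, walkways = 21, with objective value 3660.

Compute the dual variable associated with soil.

Both crew and soil are binding at x*.
Dual feasibility on the basic columns requires 6·y_crew + 4·y_soil = 72, 4·y_crew + 2·y_soil = 44.
→ y_crew = 8 and y_soil = 6.
Shadow price of soil = 6.

6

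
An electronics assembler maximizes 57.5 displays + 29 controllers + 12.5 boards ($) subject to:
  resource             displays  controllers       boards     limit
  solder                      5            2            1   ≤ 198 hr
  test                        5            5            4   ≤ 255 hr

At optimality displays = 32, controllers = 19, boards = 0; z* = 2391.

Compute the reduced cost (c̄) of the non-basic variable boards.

Check each constraint at x*: solder 198/198 (tight); test 255/255 (tight).
Dual feasibility on the basic columns requires 5·y_solder + 5·y_test = 57.5, 2·y_solder + 5·y_test = 29.
→ y_solder = 9.5 and y_test = 2.
Reduced cost of boards: c₃ − yᵀa₃ = 12.5 − (9.5·1 + 2·4) = 12.5 − 17.5 = -5.

-5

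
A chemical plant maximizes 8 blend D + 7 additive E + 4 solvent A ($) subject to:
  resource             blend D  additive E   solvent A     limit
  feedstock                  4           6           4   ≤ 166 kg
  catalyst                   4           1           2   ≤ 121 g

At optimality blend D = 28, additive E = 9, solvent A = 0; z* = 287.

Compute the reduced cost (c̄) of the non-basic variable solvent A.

-2

At the optimum: feedstock uses 166 of 166 (binding); catalyst uses 121 of 121 (binding).
Dual feasibility on the basic columns requires 4·y_feedstock + 4·y_catalyst = 8, 6·y_feedstock + 1·y_catalyst = 7.
Solving: y_feedstock = 1, y_catalyst = 1.
Reduced cost of solvent A: c₃ − yᵀa₃ = 4 − (1·4 + 1·2) = 4 − 6 = -2.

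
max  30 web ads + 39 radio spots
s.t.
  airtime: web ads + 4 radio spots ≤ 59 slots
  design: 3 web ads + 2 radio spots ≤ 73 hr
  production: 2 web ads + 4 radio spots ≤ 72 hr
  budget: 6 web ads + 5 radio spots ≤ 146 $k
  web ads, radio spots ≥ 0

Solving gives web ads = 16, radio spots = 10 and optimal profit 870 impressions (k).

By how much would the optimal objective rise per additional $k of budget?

3

At the optimum: airtime uses 56 of 59 (slack = 3); design uses 68 of 73 (slack = 5); production uses 72 of 72 (binding); budget uses 146 of 146 (binding).
Since airtime, design are not tight, their duals are 0.
From A_Bᵀ y = c: 2·y_production + 6·y_budget = 30; 4·y_production + 5·y_budget = 39.
This yields shadow prices y_production = 6, y_budget = 3.
Shadow price of budget = 3.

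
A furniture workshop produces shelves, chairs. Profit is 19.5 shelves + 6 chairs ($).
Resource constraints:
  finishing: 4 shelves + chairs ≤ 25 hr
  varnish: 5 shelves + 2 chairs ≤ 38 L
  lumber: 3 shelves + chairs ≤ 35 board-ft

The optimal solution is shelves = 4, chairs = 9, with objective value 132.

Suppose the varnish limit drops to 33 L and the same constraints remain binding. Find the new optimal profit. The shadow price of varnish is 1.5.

Δb = -5, so new z* = 132 + (1.5)·(-5) = 132 − 7.5 = 124.5.

124.5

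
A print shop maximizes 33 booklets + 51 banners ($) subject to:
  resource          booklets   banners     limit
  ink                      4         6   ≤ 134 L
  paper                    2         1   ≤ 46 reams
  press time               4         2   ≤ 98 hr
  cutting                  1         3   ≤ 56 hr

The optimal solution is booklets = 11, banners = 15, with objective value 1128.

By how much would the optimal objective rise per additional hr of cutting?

Binding: ink and cutting. Non-binding: paper (9 unused), press time (24 unused).
Since paper, press time are not tight, their duals are 0.
From A_Bᵀ y = c: 4·y_ink + 1·y_cutting = 33; 6·y_ink + 3·y_cutting = 51.
Solving: y_ink = 8, y_cutting = 1.
Shadow price of cutting = 1.

1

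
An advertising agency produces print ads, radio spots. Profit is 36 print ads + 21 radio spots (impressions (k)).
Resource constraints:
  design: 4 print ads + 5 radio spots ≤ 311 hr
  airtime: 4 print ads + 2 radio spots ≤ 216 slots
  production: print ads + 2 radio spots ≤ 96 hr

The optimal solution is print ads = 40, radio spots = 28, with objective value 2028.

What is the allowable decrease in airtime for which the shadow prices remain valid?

Binding constraints: airtime, production. The basis is B = [[4,2],[1,2]] with det 6.
Per unit decrease in airtime, x* moves by d = (-0.3333, 0.1667).
The basis stays optimal until print ads reaches 0; allowable decrease = 120 slots.

120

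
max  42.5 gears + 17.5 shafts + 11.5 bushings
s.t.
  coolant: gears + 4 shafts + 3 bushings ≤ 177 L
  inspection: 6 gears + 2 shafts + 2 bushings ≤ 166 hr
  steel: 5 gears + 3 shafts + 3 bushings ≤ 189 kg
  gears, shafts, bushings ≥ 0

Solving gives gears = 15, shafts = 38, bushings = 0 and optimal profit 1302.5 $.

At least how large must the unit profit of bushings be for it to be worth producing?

17.5

Binding: inspection and steel. Non-binding: coolant (10 unused).
By complementary slackness, y = 0 for the non-binding constraint.
The binding rows give the dual system: 6·y_inspection + 5·y_steel = 42.5 and 2·y_inspection + 3·y_steel = 17.5.
This yields shadow prices y_inspection = 5, y_steel = 2.5.
bushings enters the basis when its profit ≥ yᵀa₃ = 5·2 + 2.5·3 = 17.5.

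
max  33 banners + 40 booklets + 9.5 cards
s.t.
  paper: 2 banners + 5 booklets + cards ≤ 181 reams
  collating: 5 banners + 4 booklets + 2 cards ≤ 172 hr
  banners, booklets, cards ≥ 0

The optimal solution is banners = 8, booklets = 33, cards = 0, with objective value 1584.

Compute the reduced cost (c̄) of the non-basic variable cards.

-4.5

At the optimum: paper uses 181 of 181 (binding); collating uses 172 of 172 (binding).
The binding rows give the dual system: 2·y_paper + 5·y_collating = 33 and 5·y_paper + 4·y_collating = 40.
Solving: y_paper = 4, y_collating = 5.
Reduced cost of cards: c₃ − yᵀa₃ = 9.5 − (4·1 + 5·2) = 9.5 − 14 = -4.5.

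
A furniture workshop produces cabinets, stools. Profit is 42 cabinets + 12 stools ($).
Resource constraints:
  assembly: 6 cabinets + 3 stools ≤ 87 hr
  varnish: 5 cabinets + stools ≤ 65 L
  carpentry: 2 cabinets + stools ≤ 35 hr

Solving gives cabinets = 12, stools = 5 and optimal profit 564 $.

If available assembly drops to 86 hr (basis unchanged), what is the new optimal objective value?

Binding: assembly and varnish. Non-binding: carpentry (6 unused).
Slack constraints have shadow price 0 (complementary slackness).
The binding rows give the dual system: 6·y_assembly + 5·y_varnish = 42 and 3·y_assembly + 1·y_varnish = 12.
This yields shadow prices y_assembly = 2, y_varnish = 6.
Δz = y_assembly·Δb = 2 × (-1) = -2, so new z* = 564 − 2 = 562.

562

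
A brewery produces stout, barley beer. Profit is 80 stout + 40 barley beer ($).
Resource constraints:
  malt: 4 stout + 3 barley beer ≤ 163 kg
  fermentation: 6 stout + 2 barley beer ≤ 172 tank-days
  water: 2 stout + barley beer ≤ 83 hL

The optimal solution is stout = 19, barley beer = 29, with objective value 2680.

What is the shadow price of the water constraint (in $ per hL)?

Binding: malt and fermentation. Non-binding: water (16 unused).
Since water is not tight, its dual is 0.
The binding rows give the dual system: 4·y_malt + 6·y_fermentation = 80 and 3·y_malt + 2·y_fermentation = 40.
This yields shadow prices y_malt = 8, y_fermentation = 8.
Shadow price of water = 0.

0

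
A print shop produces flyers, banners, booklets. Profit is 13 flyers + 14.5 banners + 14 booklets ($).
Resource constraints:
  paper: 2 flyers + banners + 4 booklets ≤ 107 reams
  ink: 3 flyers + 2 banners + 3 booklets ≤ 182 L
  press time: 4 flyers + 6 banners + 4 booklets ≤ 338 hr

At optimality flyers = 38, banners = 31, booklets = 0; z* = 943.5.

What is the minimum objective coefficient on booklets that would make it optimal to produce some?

18

At the optimum: paper uses 107 of 107 (binding); ink uses 176 of 182 (slack = 6); press time uses 338 of 338 (binding).
Slack constraints have shadow price 0 (complementary slackness).
From A_Bᵀ y = c: 2·y_paper + 4·y_press time = 13; 1·y_paper + 6·y_press time = 14.5.
This yields shadow prices y_paper = 2.5, y_press time = 2.
booklets enters the basis when its profit ≥ yᵀa₃ = 2.5·4 + 2·4 = 18.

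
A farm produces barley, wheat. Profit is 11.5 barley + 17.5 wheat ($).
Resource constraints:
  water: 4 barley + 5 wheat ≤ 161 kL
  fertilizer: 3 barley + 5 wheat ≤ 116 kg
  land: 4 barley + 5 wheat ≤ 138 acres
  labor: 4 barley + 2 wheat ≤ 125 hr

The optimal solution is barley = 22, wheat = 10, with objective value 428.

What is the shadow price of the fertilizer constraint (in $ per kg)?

Check each constraint at x*: water 138/161 (slack 23); fertilizer 116/116 (tight); land 138/138 (tight); labor 108/125 (slack 17).
By complementary slackness, y = 0 for the non-binding constraints.
Dual feasibility on the basic columns requires 3·y_fertilizer + 4·y_land = 11.5, 5·y_fertilizer + 5·y_land = 17.5.
This yields shadow prices y_fertilizer = 2.5, y_land = 1.
Shadow price of fertilizer = 2.5.

2.5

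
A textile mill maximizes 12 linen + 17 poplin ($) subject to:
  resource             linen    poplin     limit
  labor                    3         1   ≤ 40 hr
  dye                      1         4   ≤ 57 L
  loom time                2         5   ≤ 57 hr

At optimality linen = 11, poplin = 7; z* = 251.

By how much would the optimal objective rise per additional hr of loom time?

Binding: labor and loom time. Non-binding: dye (18 unused).
By complementary slackness, y = 0 for the non-binding constraint.
Dual feasibility on the basic columns requires 3·y_labor + 2·y_loom time = 12, 1·y_labor + 5·y_loom time = 17.
This yields shadow prices y_labor = 2, y_loom time = 3.
Shadow price of loom time = 3.

3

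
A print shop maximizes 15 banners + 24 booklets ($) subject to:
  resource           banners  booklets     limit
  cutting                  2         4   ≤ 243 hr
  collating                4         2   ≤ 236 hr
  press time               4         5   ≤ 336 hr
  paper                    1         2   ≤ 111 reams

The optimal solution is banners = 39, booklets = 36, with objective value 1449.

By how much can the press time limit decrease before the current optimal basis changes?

58.5

Binding constraints: press time, paper. The basis is B = [[4,5],[1,2]] with det 3.
Per unit decrease in press time, x* moves by d = (-0.6667, 0.3333).
The basis stays optimal until banners reaches 0; allowable decrease = 58.5 hr.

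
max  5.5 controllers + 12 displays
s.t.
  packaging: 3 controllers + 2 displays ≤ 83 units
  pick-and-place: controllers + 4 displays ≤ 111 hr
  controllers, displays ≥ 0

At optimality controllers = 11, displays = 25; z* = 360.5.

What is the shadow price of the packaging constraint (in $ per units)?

At the optimum: packaging uses 83 of 83 (binding); pick-and-place uses 111 of 111 (binding).
From A_Bᵀ y = c: 3·y_packaging + 1·y_pick-and-place = 5.5; 2·y_packaging + 4·y_pick-and-place = 12.
This yields shadow prices y_packaging = 1, y_pick-and-place = 2.5.
Shadow price of packaging = 1.

1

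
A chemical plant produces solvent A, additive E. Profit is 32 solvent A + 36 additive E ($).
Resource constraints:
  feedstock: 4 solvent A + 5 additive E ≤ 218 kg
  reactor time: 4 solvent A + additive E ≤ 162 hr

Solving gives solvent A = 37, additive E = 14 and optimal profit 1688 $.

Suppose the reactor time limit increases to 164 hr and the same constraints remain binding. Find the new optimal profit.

At the optimum: feedstock uses 218 of 218 (binding); reactor time uses 162 of 162 (binding).
From A_Bᵀ y = c: 4·y_feedstock + 4·y_reactor time = 32; 5·y_feedstock + 1·y_reactor time = 36.
This yields shadow prices y_feedstock = 7, y_reactor time = 1.
Δz = y_reactor time·Δb = 1 × (2) = 2, so new z* = 1688 + 2 = 1690.

1690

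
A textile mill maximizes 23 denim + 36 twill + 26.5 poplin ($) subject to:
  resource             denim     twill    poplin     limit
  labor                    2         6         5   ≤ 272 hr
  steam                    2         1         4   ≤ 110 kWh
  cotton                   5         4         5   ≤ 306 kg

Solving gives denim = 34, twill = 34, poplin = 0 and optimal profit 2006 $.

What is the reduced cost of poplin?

-8.5

Binding: labor and cotton. Non-binding: steam (8 unused).
Since steam is not tight, its dual is 0.
The binding rows give the dual system: 2·y_labor + 5·y_cotton = 23 and 6·y_labor + 4·y_cotton = 36.
→ y_labor = 4 and y_cotton = 3.
Reduced cost of poplin: c₃ − yᵀa₃ = 26.5 − (4·5 + 3·5) = 26.5 − 35 = -8.5.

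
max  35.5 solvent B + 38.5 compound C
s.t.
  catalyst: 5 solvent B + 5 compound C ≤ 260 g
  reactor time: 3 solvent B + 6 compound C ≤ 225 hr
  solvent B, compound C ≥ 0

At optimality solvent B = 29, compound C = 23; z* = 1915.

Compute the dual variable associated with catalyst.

At the optimum: catalyst uses 260 of 260 (binding); reactor time uses 225 of 225 (binding).
Dual feasibility on the basic columns requires 5·y_catalyst + 3·y_reactor time = 35.5, 5·y_catalyst + 6·y_reactor time = 38.5.
Solving: y_catalyst = 6.5, y_reactor time = 1.
Shadow price of catalyst = 6.5.

6.5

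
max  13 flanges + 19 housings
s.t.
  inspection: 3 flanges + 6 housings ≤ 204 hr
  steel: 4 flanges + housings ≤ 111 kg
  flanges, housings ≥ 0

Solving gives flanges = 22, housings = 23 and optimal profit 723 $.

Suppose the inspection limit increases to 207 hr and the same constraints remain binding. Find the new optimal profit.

At the optimum: inspection uses 204 of 204 (binding); steel uses 111 of 111 (binding).
From A_Bᵀ y = c: 3·y_inspection + 4·y_steel = 13; 6·y_inspection + 1·y_steel = 19.
Solving: y_inspection = 3, y_steel = 1.
Δz = y_inspection·Δb = 3 × (3) = 9, so new z* = 723 + 9 = 732.

732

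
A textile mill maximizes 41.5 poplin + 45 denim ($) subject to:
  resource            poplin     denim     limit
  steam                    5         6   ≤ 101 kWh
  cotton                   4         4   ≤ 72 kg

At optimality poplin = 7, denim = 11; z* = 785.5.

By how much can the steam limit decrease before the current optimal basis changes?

Binding constraints: steam, cotton. The basis is B = [[5,6],[4,4]] with det -4.
Per unit decrease in steam, x* moves by d = (1, -1).
The basis stays optimal until denim reaches 0; allowable decrease = 11 kWh.

11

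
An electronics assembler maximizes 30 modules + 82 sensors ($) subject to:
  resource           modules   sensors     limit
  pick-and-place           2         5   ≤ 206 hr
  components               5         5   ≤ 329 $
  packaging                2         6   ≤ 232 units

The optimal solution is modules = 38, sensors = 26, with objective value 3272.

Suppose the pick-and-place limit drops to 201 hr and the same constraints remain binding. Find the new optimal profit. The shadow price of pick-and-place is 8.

Δb = -5, so new z* = 3272 + (8)·(-5) = 3272 − 40 = 3232.

3232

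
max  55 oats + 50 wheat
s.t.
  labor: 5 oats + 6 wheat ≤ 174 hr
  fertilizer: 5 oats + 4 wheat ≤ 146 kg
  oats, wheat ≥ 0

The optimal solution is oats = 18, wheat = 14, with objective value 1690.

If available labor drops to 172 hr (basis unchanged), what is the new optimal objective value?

1684

At the optimum: labor uses 174 of 174 (binding); fertilizer uses 146 of 146 (binding).
From A_Bᵀ y = c: 5·y_labor + 5·y_fertilizer = 55; 6·y_labor + 4·y_fertilizer = 50.
This yields shadow prices y_labor = 3, y_fertilizer = 8.
Δz = y_labor·Δb = 3 × (-2) = -6, so new z* = 1690 − 6 = 1684.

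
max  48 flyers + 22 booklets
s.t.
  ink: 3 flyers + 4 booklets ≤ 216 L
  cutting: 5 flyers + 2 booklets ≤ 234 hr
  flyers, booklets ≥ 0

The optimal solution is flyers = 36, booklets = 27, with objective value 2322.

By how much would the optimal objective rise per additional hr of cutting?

9

Both ink and cutting are binding at x*.
The binding rows give the dual system: 3·y_ink + 5·y_cutting = 48 and 4·y_ink + 2·y_cutting = 22.
Solving: y_ink = 1, y_cutting = 9.
Shadow price of cutting = 9.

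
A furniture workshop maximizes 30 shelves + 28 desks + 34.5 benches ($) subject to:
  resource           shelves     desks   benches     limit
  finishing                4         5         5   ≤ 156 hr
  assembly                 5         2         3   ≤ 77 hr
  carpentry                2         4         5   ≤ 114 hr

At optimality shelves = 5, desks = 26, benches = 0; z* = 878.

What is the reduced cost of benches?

At the optimum: finishing uses 150 of 156 (slack = 6); assembly uses 77 of 77 (binding); carpentry uses 114 of 114 (binding).
Since finishing is not tight, its dual is 0.
The binding rows give the dual system: 5·y_assembly + 2·y_carpentry = 30 and 2·y_assembly + 4·y_carpentry = 28.
Solving: y_assembly = 4, y_carpentry = 5.
Reduced cost of benches: c₃ − yᵀa₃ = 34.5 − (4·3 + 5·5) = 34.5 − 37 = -2.5.

-2.5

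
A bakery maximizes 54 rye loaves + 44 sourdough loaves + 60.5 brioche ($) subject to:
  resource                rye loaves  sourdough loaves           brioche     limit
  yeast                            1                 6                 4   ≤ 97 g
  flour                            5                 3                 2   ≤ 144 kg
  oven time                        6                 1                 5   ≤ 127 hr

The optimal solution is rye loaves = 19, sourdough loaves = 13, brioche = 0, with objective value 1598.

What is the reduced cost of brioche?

At the optimum: yeast uses 97 of 97 (binding); flour uses 134 of 144 (slack = 10); oven time uses 127 of 127 (binding).
Slack constraints have shadow price 0 (complementary slackness).
Dual feasibility on the basic columns requires 1·y_yeast + 6·y_oven time = 54, 6·y_yeast + 1·y_oven time = 44.
Solving: y_yeast = 6, y_oven time = 8.
Reduced cost of brioche: c₃ − yᵀa₃ = 60.5 − (6·4 + 8·5) = 60.5 − 64 = -3.5.

-3.5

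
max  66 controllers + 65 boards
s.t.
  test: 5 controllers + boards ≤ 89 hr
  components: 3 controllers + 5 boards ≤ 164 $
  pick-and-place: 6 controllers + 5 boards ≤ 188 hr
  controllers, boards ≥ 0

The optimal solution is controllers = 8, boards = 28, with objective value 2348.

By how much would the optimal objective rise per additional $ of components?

Binding: components and pick-and-place. Non-binding: test (21 unused).
Slack constraints have shadow price 0 (complementary slackness).
Dual feasibility on the basic columns requires 3·y_components + 6·y_pick-and-place = 66, 5·y_components + 5·y_pick-and-place = 65.
Solving: y_components = 4, y_pick-and-place = 9.
Shadow price of components = 4.

4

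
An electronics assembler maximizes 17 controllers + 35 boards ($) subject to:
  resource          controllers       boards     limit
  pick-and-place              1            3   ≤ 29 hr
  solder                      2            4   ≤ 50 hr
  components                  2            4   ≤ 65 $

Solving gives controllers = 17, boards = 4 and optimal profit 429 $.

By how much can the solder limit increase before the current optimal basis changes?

8

Binding constraints: pick-and-place, solder. The basis is B = [[1,3],[2,4]] with det -2.
Per unit increase in solder, x* moves by d = (1.5, -0.5).
The basis stays optimal until boards reaches 0; allowable increase = 8 hr.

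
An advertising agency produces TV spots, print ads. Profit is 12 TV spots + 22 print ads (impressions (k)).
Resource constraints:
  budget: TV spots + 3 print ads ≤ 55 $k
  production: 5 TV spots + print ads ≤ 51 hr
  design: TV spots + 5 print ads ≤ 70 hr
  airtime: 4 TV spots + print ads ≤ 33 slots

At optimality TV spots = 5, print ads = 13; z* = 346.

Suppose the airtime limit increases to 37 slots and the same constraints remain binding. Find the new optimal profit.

Check each constraint at x*: budget 44/55 (slack 11); production 38/51 (slack 13); design 70/70 (tight); airtime 33/33 (tight).
Since budget, production are not tight, their duals are 0.
Dual feasibility on the basic columns requires 1·y_design + 4·y_airtime = 12, 5·y_design + 1·y_airtime = 22.
Solving: y_design = 4, y_airtime = 2.
Δz = y_airtime·Δb = 2 × (4) = 8, so new z* = 346 + 8 = 354.

354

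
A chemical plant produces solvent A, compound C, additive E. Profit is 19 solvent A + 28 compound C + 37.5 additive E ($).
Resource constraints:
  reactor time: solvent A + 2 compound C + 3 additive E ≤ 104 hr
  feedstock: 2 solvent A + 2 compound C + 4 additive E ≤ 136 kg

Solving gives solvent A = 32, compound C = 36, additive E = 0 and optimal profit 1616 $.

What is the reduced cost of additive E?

-9.5

At the optimum: reactor time uses 104 of 104 (binding); feedstock uses 136 of 136 (binding).
Dual feasibility on the basic columns requires 1·y_reactor time + 2·y_feedstock = 19, 2·y_reactor time + 2·y_feedstock = 28.
This yields shadow prices y_reactor time = 9, y_feedstock = 5.
Reduced cost of additive E: c₃ − yᵀa₃ = 37.5 − (9·3 + 5·4) = 37.5 − 47 = -9.5.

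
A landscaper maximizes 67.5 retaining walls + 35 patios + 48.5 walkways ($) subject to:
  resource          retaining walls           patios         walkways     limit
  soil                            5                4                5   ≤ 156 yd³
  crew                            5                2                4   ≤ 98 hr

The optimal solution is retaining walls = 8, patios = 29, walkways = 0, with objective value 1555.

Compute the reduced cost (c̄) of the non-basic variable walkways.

Both soil and crew are binding at x*.
The binding rows give the dual system: 5·y_soil + 5·y_crew = 67.5 and 4·y_soil + 2·y_crew = 35.
This yields shadow prices y_soil = 4, y_crew = 9.5.
Reduced cost of walkways: c₃ − yᵀa₃ = 48.5 − (4·5 + 9.5·4) = 48.5 − 58 = -9.5.

-9.5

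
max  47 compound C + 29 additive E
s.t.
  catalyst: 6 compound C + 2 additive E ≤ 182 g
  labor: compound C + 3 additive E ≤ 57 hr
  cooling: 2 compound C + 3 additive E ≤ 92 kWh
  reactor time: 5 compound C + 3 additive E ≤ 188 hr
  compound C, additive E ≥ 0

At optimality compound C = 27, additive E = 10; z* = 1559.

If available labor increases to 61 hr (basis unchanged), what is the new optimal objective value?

Binding: catalyst and labor. Non-binding: cooling (8 unused), reactor time (23 unused).
By complementary slackness, y = 0 for the non-binding constraints.
The binding rows give the dual system: 6·y_catalyst + 1·y_labor = 47 and 2·y_catalyst + 3·y_labor = 29.
→ y_catalyst = 7 and y_labor = 5.
Δz = y_labor·Δb = 5 × (4) = 20, so new z* = 1559 + 20 = 1579.

1579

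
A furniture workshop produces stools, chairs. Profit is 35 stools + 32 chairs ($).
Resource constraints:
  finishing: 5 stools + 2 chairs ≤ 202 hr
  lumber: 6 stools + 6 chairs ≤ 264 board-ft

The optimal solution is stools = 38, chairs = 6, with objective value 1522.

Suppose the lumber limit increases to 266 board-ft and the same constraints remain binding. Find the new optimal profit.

1532

Check each constraint at x*: finishing 202/202 (tight); lumber 264/264 (tight).
Dual feasibility on the basic columns requires 5·y_finishing + 6·y_lumber = 35, 2·y_finishing + 6·y_lumber = 32.
This yields shadow prices y_finishing = 1, y_lumber = 5.
Δz = y_lumber·Δb = 5 × (2) = 10, so new z* = 1522 + 10 = 1532.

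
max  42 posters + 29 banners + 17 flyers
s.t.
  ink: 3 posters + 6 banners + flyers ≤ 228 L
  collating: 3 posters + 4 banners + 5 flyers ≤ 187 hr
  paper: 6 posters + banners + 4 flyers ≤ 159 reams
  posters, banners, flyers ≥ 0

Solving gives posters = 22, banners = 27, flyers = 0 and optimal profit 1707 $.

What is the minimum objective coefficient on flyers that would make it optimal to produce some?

24

Binding: ink and paper. Non-binding: collating (13 unused).
Slack constraints have shadow price 0 (complementary slackness).
From A_Bᵀ y = c: 3·y_ink + 6·y_paper = 42; 6·y_ink + 1·y_paper = 29.
Solving: y_ink = 4, y_paper = 5.
flyers enters the basis when its profit ≥ yᵀa₃ = 4·1 + 5·4 = 24.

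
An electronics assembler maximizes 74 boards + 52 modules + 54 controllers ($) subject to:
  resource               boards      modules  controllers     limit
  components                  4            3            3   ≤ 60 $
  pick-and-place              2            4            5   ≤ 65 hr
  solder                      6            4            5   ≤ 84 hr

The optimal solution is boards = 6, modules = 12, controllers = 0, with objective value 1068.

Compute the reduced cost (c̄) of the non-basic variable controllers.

Check each constraint at x*: components 60/60 (tight); pick-and-place 60/65 (slack 5); solder 84/84 (tight).
Slack constraints have shadow price 0 (complementary slackness).
Dual feasibility on the basic columns requires 4·y_components + 6·y_solder = 74, 3·y_components + 4·y_solder = 52.
This yields shadow prices y_components = 8, y_solder = 7.
Reduced cost of controllers: c₃ − yᵀa₃ = 54 − (8·3 + 7·5) = 54 − 59 = -5.

-5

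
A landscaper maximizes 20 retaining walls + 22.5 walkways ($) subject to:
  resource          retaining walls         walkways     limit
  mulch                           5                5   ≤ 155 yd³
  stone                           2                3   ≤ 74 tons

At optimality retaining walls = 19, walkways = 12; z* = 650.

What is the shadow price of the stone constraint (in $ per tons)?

Check each constraint at x*: mulch 155/155 (tight); stone 74/74 (tight).
From A_Bᵀ y = c: 5·y_mulch + 2·y_stone = 20; 5·y_mulch + 3·y_stone = 22.5.
Solving: y_mulch = 3, y_stone = 2.5.
Shadow price of stone = 2.5.

2.5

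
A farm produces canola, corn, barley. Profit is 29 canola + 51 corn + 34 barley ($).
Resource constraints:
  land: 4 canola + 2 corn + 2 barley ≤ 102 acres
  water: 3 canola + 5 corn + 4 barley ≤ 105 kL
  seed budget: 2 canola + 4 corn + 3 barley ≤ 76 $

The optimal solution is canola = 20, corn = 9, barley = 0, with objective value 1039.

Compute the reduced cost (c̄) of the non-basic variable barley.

-6

At the optimum: land uses 98 of 102 (slack = 4); water uses 105 of 105 (binding); seed budget uses 76 of 76 (binding).
Slack constraints have shadow price 0 (complementary slackness).
Dual feasibility on the basic columns requires 3·y_water + 2·y_seed budget = 29, 5·y_water + 4·y_seed budget = 51.
→ y_water = 7 and y_seed budget = 4.
Reduced cost of barley: c₃ − yᵀa₃ = 34 − (7·4 + 4·3) = 34 − 40 = -6.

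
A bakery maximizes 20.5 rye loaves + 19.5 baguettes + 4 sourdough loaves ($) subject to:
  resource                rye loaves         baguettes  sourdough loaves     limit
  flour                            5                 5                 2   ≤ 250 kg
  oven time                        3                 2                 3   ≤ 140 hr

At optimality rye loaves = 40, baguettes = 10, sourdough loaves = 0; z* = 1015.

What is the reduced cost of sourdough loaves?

-6

Check each constraint at x*: flour 250/250 (tight); oven time 140/140 (tight).
Dual feasibility on the basic columns requires 5·y_flour + 3·y_oven time = 20.5, 5·y_flour + 2·y_oven time = 19.5.
→ y_flour = 3.5 and y_oven time = 1.
Reduced cost of sourdough loaves: c₃ − yᵀa₃ = 4 − (3.5·2 + 1·3) = 4 − 10 = -6.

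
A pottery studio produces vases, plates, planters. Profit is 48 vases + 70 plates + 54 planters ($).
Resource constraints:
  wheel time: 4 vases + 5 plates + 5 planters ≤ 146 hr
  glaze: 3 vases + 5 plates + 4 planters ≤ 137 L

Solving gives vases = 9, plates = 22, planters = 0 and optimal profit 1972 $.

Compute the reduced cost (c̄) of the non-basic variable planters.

-8

Check each constraint at x*: wheel time 146/146 (tight); glaze 137/137 (tight).
From A_Bᵀ y = c: 4·y_wheel time + 3·y_glaze = 48; 5·y_wheel time + 5·y_glaze = 70.
Solving: y_wheel time = 6, y_glaze = 8.
Reduced cost of planters: c₃ − yᵀa₃ = 54 − (6·5 + 8·4) = 54 − 62 = -8.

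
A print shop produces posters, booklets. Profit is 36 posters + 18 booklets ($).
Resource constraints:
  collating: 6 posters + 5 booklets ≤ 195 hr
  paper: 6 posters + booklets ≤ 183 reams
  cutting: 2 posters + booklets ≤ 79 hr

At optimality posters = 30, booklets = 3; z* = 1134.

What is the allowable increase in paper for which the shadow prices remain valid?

Binding constraints: collating, paper. The basis is B = [[6,5],[6,1]] with det -24.
Per unit increase in paper, x* moves by d = (0.2083, -0.25).
The basis stays optimal until booklets reaches 0; allowable increase = 12 reams.

12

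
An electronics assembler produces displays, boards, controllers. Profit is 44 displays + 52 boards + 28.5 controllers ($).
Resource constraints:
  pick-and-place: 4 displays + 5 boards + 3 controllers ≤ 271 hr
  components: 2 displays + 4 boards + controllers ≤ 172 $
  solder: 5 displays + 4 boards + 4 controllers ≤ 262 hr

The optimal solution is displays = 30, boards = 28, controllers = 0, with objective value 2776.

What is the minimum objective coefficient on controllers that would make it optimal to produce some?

At the optimum: pick-and-place uses 260 of 271 (slack = 11); components uses 172 of 172 (binding); solder uses 262 of 262 (binding).
By complementary slackness, y = 0 for the non-binding constraint.
From A_Bᵀ y = c: 2·y_components + 5·y_solder = 44; 4·y_components + 4·y_solder = 52.
→ y_components = 7 and y_solder = 6.
controllers enters the basis when its profit ≥ yᵀa₃ = 7·1 + 6·4 = 31.

31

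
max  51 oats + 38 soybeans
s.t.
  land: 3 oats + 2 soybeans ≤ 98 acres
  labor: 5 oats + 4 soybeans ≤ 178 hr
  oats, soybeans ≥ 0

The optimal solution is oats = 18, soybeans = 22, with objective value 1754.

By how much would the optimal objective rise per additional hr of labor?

6

Check each constraint at x*: land 98/98 (tight); labor 178/178 (tight).
The binding rows give the dual system: 3·y_land + 5·y_labor = 51 and 2·y_land + 4·y_labor = 38.
This yields shadow prices y_land = 7, y_labor = 6.
Shadow price of labor = 6.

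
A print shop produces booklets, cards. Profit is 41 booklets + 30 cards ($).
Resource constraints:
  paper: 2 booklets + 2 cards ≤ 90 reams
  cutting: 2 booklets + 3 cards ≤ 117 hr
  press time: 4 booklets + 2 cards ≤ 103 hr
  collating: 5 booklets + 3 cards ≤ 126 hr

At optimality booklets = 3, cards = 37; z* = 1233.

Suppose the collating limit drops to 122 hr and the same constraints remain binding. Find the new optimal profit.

1205

Check each constraint at x*: paper 80/90 (slack 10); cutting 117/117 (tight); press time 86/103 (slack 17); collating 126/126 (tight).
Since paper, press time are not tight, their duals are 0.
From A_Bᵀ y = c: 2·y_cutting + 5·y_collating = 41; 3·y_cutting + 3·y_collating = 30.
This yields shadow prices y_cutting = 3, y_collating = 7.
Δz = y_collating·Δb = 7 × (-4) = -28, so new z* = 1233 − 28 = 1205.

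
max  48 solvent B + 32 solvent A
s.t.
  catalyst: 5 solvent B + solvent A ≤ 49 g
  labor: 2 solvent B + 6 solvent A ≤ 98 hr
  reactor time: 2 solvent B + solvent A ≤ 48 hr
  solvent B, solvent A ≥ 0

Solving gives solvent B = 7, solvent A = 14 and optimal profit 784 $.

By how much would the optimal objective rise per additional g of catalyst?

At the optimum: catalyst uses 49 of 49 (binding); labor uses 98 of 98 (binding); reactor time uses 28 of 48 (slack = 20).
By complementary slackness, y = 0 for the non-binding constraint.
Dual feasibility on the basic columns requires 5·y_catalyst + 2·y_labor = 48, 1·y_catalyst + 6·y_labor = 32.
Solving: y_catalyst = 8, y_labor = 4.
Shadow price of catalyst = 8.

8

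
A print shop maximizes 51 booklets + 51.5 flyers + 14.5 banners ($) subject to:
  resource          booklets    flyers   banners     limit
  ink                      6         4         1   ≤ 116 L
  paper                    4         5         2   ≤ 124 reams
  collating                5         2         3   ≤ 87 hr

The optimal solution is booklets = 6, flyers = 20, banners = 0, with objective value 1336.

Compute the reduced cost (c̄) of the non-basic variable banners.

-4

Binding: ink and paper. Non-binding: collating (17 unused).
Since collating is not tight, its dual is 0.
The binding rows give the dual system: 6·y_ink + 4·y_paper = 51 and 4·y_ink + 5·y_paper = 51.5.
Solving: y_ink = 3.5, y_paper = 7.5.
Reduced cost of banners: c₃ − yᵀa₃ = 14.5 − (3.5·1 + 7.5·2) = 14.5 − 18.5 = -4.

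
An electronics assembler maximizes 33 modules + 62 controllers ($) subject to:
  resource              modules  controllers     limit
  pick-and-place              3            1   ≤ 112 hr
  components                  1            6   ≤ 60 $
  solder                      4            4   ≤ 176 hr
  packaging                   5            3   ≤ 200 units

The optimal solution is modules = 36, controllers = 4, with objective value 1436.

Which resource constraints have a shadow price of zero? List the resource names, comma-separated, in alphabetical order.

pick-and-place: 112/112 (binding)
components: 60/60 (binding)
solder: 160/176 (slack 16)
packaging: 192/200 (slack 8)
By complementary slackness, a constraint with positive slack has shadow price 0 → packaging, solder.

packaging, solder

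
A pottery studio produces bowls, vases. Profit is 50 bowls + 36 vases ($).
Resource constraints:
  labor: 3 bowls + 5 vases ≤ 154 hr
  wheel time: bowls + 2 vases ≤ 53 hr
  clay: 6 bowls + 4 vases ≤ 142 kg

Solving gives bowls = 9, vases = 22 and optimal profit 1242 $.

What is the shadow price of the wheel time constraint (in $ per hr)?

At the optimum: labor uses 137 of 154 (slack = 17); wheel time uses 53 of 53 (binding); clay uses 142 of 142 (binding).
Since labor is not tight, its dual is 0.
The binding rows give the dual system: 1·y_wheel time + 6·y_clay = 50 and 2·y_wheel time + 4·y_clay = 36.
This yields shadow prices y_wheel time = 2, y_clay = 8.
Shadow price of wheel time = 2.

2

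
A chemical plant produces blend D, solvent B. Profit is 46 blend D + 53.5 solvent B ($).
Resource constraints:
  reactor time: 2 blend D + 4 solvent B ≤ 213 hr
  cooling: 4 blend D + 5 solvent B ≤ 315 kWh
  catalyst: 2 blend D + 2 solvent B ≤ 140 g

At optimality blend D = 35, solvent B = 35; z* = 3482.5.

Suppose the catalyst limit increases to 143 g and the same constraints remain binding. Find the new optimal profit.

3506.5

At the optimum: reactor time uses 210 of 213 (slack = 3); cooling uses 315 of 315 (binding); catalyst uses 140 of 140 (binding).
Slack constraints have shadow price 0 (complementary slackness).
Dual feasibility on the basic columns requires 4·y_cooling + 2·y_catalyst = 46, 5·y_cooling + 2·y_catalyst = 53.5.
→ y_cooling = 7.5 and y_catalyst = 8.
Δz = y_catalyst·Δb = 8 × (3) = 24, so new z* = 3482.5 + 24 = 3506.5.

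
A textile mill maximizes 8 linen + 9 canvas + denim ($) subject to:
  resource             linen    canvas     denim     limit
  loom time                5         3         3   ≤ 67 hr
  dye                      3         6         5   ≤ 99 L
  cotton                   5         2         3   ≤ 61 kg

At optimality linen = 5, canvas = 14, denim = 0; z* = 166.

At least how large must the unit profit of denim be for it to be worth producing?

Binding: loom time and dye. Non-binding: cotton (8 unused).
Slack constraints have shadow price 0 (complementary slackness).
From A_Bᵀ y = c: 5·y_loom time + 3·y_dye = 8; 3·y_loom time + 6·y_dye = 9.
This yields shadow prices y_loom time = 1, y_dye = 1.
denim enters the basis when its profit ≥ yᵀa₃ = 1·3 + 1·5 = 8.

8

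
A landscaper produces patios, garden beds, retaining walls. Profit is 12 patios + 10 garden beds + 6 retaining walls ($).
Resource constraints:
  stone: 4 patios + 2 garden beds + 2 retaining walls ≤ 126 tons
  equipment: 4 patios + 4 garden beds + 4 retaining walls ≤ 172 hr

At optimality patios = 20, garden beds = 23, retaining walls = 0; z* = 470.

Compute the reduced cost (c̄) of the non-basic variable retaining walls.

-4

Both stone and equipment are binding at x*.
From A_Bᵀ y = c: 4·y_stone + 4·y_equipment = 12; 2·y_stone + 4·y_equipment = 10.
→ y_stone = 1 and y_equipment = 2.
Reduced cost of retaining walls: c₃ − yᵀa₃ = 6 − (1·2 + 2·4) = 6 − 10 = -4.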